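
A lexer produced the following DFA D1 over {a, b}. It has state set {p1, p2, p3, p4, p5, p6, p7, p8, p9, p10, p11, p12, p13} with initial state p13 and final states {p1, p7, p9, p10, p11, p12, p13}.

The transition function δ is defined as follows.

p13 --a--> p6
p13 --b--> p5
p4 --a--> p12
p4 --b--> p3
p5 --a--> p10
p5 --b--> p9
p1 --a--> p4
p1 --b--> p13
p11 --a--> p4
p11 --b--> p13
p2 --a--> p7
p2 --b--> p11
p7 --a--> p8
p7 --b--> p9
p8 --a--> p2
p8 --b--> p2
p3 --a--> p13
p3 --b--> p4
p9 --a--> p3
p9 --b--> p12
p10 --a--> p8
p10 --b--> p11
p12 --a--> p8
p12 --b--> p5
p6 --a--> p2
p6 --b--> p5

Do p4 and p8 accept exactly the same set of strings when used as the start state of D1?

First remove the unreachable states {p1}; 12 states remain.
Initial partition by acceptance: {p7,p9,p10,p11,p12,p13} | {p2,p3,p4,p5,p6,p8}.
Split {p7,p9,p10,p11,p12,p13} by δ(·,b) → {p7,p9,p10,p11} and {p12,p13}.
Refine {p7,p9,p10,p11} on symbol b: members go to different blocks, giving {p7,p10} and {p9,p11}.
Refine {p2,p3,p4,p5,p6,p8} on symbol a: members go to different blocks, giving {p2,p5} and {p3,p4} and {p6,p8}.
No further refinement is possible. Final partition (6 blocks): {p7,p10} | {p2,p5} | {p12,p13} | {p9,p11} | {p3,p4} | {p6,p8}.
p4 and p8 end up in different blocks, so they are distinguishable. For instance, the string 'a' is accepted from only p4.

No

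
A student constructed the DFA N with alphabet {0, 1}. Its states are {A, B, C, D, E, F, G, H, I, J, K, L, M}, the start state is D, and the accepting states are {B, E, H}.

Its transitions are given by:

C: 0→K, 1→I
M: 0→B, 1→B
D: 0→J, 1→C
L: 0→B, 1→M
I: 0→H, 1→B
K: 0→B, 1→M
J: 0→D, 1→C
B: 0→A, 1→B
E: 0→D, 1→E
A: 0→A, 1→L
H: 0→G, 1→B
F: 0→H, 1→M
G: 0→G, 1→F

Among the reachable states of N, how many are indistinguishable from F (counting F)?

Reachable states from the start: {A,B,C,D,F,G,H,I,J,K,L,M}. Unreachable: {E} — drop them.
Start with accepting vs non-accepting: {B,H} | {A,C,D,F,G,I,J,K,L,M}.
On input 0, block {A,C,D,F,G,I,J,K,L,M} splits into {A,C,D,G,J} and {F,I,K,L,M}.
Refine {A,C,D,G,J} on symbol 0: members go to different blocks, giving {A,D,G,J} and {C}.
On input 1, block {A,D,G,J} splits into {A,G} and {D,J}.
Refine {F,I,K,L,M} on symbol 1: members go to different blocks, giving {F,K,L} and {I,M}.
The partition is now stable with 6 blocks: {B,H} | {A,G} | {F,K,L} | {C} | {D,J} | {I,M}.
The equivalence class containing F is {F,K,L}, of size 3.

3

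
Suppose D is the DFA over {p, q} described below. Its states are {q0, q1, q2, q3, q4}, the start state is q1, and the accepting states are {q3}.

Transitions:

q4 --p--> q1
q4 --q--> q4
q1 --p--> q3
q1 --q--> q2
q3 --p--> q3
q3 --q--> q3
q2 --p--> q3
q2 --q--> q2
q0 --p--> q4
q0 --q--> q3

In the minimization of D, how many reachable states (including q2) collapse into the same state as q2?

States {q0,q4} cannot be reached from the start state, so discard them.
Start with accepting vs non-accepting: {q3} | {q1,q2}.
The partition is now stable with 2 blocks: {q3} | {q1,q2}.
The equivalence class containing q2 is {q1,q2}, of size 2.

2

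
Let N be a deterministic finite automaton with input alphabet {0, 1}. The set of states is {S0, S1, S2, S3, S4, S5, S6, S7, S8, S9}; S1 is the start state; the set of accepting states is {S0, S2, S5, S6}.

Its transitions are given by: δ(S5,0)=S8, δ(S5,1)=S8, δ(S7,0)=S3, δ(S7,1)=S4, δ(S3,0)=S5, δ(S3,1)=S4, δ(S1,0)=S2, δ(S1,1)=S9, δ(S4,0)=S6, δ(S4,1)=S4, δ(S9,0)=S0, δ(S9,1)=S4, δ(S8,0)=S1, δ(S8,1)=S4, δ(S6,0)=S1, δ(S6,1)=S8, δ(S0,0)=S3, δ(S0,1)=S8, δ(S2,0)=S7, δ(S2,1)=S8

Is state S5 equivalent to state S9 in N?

No

Every state is reachable, so we keep all 10.
Start with accepting vs non-accepting: {S0,S2,S5,S6} | {S1,S3,S4,S7,S8,S9}.
Refine {S1,S3,S4,S7,S8,S9} on symbol 0: members go to different blocks, giving {S1,S3,S4,S9} and {S7,S8}.
On input 0, block {S0,S2,S5,S6} splits into {S0,S6} and {S2,S5}.
Split {S1,S3,S4,S9} by δ(·,0) → {S1,S3} and {S4,S9}.
The partition is now stable with 5 blocks: {S0,S6} | {S1,S3} | {S7,S8} | {S2,S5} | {S4,S9}.
S5 and S9 end up in different blocks, so they are distinguishable. For instance, the string 'ε' is accepted from only S5.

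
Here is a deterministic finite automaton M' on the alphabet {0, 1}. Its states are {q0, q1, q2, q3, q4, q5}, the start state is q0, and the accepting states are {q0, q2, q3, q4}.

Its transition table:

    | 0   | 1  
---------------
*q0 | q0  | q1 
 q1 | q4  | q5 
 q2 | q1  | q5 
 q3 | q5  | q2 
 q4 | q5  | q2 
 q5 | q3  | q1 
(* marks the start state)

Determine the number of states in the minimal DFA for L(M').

4

Every state is reachable, so we keep all 6.
Initial partition by acceptance: {q0,q2,q3,q4} | {q1,q5}.
Refine {q0,q2,q3,q4} on symbol 0: members go to different blocks, giving {q2,q3,q4} and {q0}.
Refine {q2,q3,q4} on symbol 1: members go to different blocks, giving {q3,q4} and {q2}.
Stable partition: {q3,q4} | {q1,q5} | {q0} | {q2} — 4 equivalence classes.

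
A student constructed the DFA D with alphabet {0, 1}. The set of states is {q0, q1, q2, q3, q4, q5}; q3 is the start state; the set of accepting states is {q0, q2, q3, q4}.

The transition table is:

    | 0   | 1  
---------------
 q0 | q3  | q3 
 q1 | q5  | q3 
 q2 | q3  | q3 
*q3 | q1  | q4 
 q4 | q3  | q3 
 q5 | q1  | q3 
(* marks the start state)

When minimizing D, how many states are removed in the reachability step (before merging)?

No path from q3 leads to q0, q2; the other 4 states are all reachable.

2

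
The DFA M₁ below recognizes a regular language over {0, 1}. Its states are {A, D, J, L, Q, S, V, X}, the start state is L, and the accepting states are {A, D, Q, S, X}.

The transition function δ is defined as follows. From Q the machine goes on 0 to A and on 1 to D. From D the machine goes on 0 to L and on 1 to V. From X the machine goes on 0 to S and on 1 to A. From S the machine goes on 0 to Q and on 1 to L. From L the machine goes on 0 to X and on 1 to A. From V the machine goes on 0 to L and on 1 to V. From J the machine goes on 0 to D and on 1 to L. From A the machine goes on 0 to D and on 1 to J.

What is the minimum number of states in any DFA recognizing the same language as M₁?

8

Start with accepting vs non-accepting: {A,D,Q,S,X} | {J,L,V}.
Split {A,D,Q,S,X} by δ(·,0) → {A,Q,S,X} and {D}.
Split {A,Q,S,X} by δ(·,0) → {Q,S,X} and {A}.
Refine {Q,S,X} on symbol 0: members go to different blocks, giving {S,X} and {Q}.
On input 0, block {S,X} splits into {X} and {S}.
Refine {J,L,V} on symbol 0: members go to different blocks, giving {V} and {J} and {L}.
No further refinement is possible. Final partition (8 blocks): {X} | {V} | {D} | {A} | {Q} | {S} | {J} | {L}.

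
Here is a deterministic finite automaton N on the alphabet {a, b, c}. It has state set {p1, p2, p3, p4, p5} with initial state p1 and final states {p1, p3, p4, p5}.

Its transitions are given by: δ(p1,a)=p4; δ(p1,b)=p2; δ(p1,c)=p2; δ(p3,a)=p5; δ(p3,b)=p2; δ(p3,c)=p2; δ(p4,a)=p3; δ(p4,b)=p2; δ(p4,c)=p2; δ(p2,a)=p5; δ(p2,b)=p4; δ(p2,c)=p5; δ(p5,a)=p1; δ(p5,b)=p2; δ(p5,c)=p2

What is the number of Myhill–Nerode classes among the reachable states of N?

2

P0 = {p1,p3,p4,p5} | {p2}.
No further refinement is possible. Final partition (2 blocks): {p1,p3,p4,p5} | {p2}.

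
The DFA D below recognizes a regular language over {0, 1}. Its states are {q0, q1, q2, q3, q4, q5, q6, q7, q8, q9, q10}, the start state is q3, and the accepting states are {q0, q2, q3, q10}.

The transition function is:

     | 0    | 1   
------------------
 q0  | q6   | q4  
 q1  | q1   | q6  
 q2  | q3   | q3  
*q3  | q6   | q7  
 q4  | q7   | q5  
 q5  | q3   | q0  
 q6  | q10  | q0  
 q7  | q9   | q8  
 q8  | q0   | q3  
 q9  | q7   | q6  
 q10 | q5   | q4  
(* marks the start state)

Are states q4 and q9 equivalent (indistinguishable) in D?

First remove the unreachable states {q1,q2}; 9 states remain.
Initial partition by acceptance: {q0,q3,q10} | {q4,q5,q6,q7,q8,q9}.
Split {q4,q5,q6,q7,q8,q9} by δ(·,0) → {q4,q7,q9} and {q5,q6,q8}.
The partition is now stable with 3 blocks: {q0,q3,q10} | {q4,q7,q9} | {q5,q6,q8}.
q4 and q9 lie in the same block of the stable partition, so they are equivalent — no string distinguishes them.

Yes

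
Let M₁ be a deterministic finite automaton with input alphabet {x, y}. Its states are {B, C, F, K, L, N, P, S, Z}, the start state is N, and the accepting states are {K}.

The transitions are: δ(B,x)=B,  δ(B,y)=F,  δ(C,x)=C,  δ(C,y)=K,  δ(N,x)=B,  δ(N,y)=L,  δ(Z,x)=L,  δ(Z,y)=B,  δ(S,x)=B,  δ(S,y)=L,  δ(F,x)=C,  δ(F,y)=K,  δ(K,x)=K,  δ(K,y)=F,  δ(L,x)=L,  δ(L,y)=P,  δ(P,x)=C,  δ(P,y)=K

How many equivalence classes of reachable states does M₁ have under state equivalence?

States {S,Z} cannot be reached from the start state, so discard them.
Initial partition by acceptance: {K} | {B,C,F,L,N,P}.
On input y, block {B,C,F,L,N,P} splits into {B,L,N} and {C,F,P}.
Split {B,L,N} by δ(·,y) → {B,L} and {N}.
No further refinement is possible. Final partition (4 blocks): {K} | {B,L} | {C,F,P} | {N}.

4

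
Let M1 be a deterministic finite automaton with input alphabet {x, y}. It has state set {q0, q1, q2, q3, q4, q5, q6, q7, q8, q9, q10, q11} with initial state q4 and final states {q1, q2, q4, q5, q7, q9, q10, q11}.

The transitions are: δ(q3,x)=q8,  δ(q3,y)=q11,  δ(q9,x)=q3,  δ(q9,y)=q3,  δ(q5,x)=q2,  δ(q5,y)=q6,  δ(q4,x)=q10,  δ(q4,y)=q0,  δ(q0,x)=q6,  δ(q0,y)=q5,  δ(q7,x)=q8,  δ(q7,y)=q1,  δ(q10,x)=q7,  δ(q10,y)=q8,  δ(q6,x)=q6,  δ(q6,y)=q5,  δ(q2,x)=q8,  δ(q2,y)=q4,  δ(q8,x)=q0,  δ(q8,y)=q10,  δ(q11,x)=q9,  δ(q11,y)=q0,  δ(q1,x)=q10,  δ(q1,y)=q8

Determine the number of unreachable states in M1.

3

Starting at q4 and following transitions, the reachable set is {q0, q1, q2, q4, q5, q6, q7, q8, q10}. That leaves q3, q9, q11 unreachable — 3 in total.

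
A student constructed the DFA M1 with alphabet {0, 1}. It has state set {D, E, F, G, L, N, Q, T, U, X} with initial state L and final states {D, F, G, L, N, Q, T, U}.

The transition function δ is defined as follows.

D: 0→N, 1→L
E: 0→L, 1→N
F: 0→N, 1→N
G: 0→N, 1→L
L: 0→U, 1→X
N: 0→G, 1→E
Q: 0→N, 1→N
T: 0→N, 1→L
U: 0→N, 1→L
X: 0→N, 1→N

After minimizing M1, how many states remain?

3

First remove the unreachable states {D,F,Q,T}; 6 states remain.
Start with accepting vs non-accepting: {G,L,N,U} | {E,X}.
Split {G,L,N,U} by δ(·,1) → {G,U} and {L,N}.
No further refinement is possible. Final partition (3 blocks): {G,U} | {E,X} | {L,N}.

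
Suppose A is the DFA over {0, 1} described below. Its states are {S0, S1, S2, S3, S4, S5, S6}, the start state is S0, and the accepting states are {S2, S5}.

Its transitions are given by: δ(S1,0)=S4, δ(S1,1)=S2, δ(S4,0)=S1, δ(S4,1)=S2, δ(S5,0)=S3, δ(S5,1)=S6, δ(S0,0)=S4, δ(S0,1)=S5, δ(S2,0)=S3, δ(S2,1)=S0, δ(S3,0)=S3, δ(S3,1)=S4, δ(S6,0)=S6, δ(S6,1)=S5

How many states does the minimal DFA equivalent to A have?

Every state is reachable, so we keep all 7.
P0 = {S2,S5} | {S0,S1,S3,S4,S6}.
Split {S0,S1,S3,S4,S6} by δ(·,1) → {S0,S1,S4,S6} and {S3}.
The partition is now stable with 3 blocks: {S2,S5} | {S0,S1,S4,S6} | {S3}.

3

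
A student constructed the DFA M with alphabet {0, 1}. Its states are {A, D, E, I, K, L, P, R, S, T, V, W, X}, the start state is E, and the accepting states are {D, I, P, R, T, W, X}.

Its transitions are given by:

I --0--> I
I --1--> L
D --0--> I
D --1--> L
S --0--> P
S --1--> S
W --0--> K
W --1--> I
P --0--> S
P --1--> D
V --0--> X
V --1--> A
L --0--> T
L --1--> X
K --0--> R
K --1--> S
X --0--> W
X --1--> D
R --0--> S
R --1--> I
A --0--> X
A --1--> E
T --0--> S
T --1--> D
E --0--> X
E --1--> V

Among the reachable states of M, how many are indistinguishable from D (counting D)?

2

Start with accepting vs non-accepting: {D,I,P,R,T,W,X} | {A,E,K,L,S,V}.
On input 0, block {D,I,P,R,T,W,X} splits into {P,R,T,W} and {D,I,X}.
On input 0, block {A,E,K,L,S,V} splits into {K,L,S} and {A,E,V}.
Split {K,L,S} by δ(·,1) → {K,S} and {L}.
Refine {D,I,X} on symbol 0: members go to different blocks, giving {D,I} and {X}.
Stable partition: {P,R,T,W} | {K,S} | {D,I} | {A,E,V} | {L} | {X} — 6 equivalence classes.
The equivalence class containing D is {D,I}, of size 2.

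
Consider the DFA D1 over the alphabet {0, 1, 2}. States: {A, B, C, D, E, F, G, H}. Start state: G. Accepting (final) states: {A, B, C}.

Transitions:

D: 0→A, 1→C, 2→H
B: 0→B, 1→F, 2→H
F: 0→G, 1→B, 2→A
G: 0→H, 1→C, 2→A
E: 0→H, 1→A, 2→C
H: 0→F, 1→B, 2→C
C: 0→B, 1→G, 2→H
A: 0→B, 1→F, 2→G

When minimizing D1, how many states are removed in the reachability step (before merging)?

2

No path from G leads to D, E; the other 6 states are all reachable.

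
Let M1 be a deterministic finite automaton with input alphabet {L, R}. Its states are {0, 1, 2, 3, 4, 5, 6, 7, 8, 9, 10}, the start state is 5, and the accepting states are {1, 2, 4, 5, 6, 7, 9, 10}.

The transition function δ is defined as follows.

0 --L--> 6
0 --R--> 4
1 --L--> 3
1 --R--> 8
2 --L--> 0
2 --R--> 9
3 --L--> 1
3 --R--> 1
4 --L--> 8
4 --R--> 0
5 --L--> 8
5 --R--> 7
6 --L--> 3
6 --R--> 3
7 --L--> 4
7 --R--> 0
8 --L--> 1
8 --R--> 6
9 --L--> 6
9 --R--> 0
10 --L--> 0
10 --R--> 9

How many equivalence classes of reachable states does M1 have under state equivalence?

4

States {2,9,10} cannot be reached from the start state, so discard them.
Initial partition by acceptance: {1,4,5,6,7} | {0,3,8}.
On input L, block {1,4,5,6,7} splits into {1,4,5,6} and {7}.
Split {1,4,5,6} by δ(·,R) → {1,4,6} and {5}.
The partition is now stable with 4 blocks: {1,4,6} | {0,3,8} | {7} | {5}.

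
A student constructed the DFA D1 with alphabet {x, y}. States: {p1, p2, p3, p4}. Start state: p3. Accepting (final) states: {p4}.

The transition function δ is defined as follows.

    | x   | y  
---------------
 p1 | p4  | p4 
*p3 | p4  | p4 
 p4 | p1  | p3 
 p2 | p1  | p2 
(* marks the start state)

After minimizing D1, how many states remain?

2

Reachable states from the start: {p1,p3,p4}. Unreachable: {p2} — drop them.
Initial partition by acceptance: {p4} | {p1,p3}.
No further refinement is possible. Final partition (2 blocks): {p4} | {p1,p3}.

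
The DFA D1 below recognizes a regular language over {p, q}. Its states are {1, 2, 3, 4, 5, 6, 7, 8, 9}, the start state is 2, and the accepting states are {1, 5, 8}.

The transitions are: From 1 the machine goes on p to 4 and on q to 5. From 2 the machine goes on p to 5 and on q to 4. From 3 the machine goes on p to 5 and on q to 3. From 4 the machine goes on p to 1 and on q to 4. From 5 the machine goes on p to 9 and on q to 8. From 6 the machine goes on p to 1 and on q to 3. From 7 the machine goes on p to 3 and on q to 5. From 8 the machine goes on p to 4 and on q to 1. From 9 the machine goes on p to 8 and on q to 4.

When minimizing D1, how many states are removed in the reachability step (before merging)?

3

BFS from 2 reaches {1, 2, 4, 5, 8, 9}; the 3 state(s) 3, 6, 7 are never visited.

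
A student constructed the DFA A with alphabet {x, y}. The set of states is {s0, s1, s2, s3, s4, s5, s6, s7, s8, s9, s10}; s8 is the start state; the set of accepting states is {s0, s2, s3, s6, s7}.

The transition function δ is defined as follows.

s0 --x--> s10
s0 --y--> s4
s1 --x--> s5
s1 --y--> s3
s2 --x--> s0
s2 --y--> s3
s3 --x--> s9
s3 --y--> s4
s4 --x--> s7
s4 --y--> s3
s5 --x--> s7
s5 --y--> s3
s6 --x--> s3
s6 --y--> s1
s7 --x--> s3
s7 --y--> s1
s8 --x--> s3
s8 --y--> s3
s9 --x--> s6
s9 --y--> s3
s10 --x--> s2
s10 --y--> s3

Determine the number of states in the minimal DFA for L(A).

First remove the unreachable states {s0,s2,s10}; 8 states remain.
Initial partition by acceptance: {s3,s6,s7} | {s1,s4,s5,s8,s9}.
Split {s3,s6,s7} by δ(·,x) → {s6,s7} and {s3}.
Refine {s1,s4,s5,s8,s9} on symbol x: members go to different blocks, giving {s4,s5,s9} and {s1} and {s8}.
The partition is now stable with 5 blocks: {s6,s7} | {s4,s5,s9} | {s3} | {s1} | {s8}.

5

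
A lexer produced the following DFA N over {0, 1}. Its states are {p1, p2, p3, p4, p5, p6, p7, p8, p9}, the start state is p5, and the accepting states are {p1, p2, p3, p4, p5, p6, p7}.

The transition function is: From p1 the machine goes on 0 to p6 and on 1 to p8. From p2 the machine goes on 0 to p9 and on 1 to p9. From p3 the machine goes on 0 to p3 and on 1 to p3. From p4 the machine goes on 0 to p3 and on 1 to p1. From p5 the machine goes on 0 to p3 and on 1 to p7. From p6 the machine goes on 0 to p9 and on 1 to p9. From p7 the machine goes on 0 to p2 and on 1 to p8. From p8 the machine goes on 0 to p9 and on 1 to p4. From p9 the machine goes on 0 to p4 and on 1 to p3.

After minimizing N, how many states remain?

Start with accepting vs non-accepting: {p1,p2,p3,p4,p5,p6,p7} | {p8,p9}.
On input 0, block {p1,p2,p3,p4,p5,p6,p7} splits into {p1,p3,p4,p5,p7} and {p2,p6}.
On input 0, block {p1,p3,p4,p5,p7} splits into {p3,p4,p5} and {p1,p7}.
On input 1, block {p3,p4,p5} splits into {p4,p5} and {p3}.
Refine {p8,p9} on symbol 0: members go to different blocks, giving {p8} and {p9}.
No further refinement is possible. Final partition (6 blocks): {p4,p5} | {p8} | {p2,p6} | {p1,p7} | {p3} | {p9}.

6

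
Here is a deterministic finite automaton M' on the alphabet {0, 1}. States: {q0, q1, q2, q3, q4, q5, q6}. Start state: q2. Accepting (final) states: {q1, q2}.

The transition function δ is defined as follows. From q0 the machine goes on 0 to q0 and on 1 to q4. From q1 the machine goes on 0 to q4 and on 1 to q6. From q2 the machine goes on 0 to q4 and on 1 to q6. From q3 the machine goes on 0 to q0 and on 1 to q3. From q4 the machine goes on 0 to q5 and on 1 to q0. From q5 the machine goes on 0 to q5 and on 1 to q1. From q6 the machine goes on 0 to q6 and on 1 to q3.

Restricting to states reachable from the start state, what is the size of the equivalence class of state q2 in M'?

2

Every state is reachable, so we keep all 7.
P0 = {q1,q2} | {q0,q3,q4,q5,q6}.
On input 1, block {q0,q3,q4,q5,q6} splits into {q0,q3,q4,q6} and {q5}.
On input 0, block {q0,q3,q4,q6} splits into {q0,q3,q6} and {q4}.
Refine {q0,q3,q6} on symbol 1: members go to different blocks, giving {q3,q6} and {q0}.
On input 0, block {q3,q6} splits into {q3} and {q6}.
Stable partition: {q1,q2} | {q3} | {q5} | {q4} | {q0} | {q6} — 6 equivalence classes.
The equivalence class containing q2 is {q1,q2}, of size 2.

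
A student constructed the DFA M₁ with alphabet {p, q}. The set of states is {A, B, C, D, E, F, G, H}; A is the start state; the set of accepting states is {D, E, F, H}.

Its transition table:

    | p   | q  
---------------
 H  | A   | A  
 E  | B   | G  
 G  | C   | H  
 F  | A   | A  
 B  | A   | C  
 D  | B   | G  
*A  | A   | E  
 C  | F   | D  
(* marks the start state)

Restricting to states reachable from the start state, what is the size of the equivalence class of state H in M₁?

Every state is reachable, so we keep all 8.
Start with accepting vs non-accepting: {D,E,F,H} | {A,B,C,G}.
Refine {A,B,C,G} on symbol p: members go to different blocks, giving {A,B,G} and {C}.
Refine {A,B,G} on symbol p: members go to different blocks, giving {A,B} and {G}.
Refine {D,E,F,H} on symbol q: members go to different blocks, giving {D,E} and {F,H}.
On input q, block {A,B} splits into {A} and {B}.
No further refinement is possible. Final partition (6 blocks): {D,E} | {A} | {C} | {G} | {F,H} | {B}.
State H belongs to the block {F,H}, which has 2 states.

2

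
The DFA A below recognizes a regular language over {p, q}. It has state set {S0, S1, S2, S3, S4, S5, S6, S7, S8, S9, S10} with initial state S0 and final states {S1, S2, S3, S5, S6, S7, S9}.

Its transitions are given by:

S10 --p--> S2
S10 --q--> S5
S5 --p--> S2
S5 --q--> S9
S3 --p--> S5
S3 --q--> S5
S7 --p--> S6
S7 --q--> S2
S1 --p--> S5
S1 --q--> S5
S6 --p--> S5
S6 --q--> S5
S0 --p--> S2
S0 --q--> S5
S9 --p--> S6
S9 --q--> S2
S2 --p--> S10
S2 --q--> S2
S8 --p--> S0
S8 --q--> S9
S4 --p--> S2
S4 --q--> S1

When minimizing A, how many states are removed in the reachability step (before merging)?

5

No path from S0 leads to S1, S3, S4, S7, S8; the other 6 states are all reachable.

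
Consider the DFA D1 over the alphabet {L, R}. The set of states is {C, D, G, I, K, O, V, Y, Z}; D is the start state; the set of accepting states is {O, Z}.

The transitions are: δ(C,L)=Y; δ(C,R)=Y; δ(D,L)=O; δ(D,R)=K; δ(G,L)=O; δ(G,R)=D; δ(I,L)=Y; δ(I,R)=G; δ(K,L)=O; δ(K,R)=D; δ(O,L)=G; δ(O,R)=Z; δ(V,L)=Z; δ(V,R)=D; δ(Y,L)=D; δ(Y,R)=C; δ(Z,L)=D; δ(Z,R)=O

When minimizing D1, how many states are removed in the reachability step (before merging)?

BFS from D reaches {D, G, K, O, Z}; the 4 state(s) C, I, V, Y are never visited.

4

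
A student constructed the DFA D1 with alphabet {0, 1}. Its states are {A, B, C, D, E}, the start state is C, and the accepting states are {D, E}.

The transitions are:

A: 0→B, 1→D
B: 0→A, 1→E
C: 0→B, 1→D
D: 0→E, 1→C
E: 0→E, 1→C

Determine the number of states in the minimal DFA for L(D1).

Every state is reachable, so we keep all 5.
P0 = {D,E} | {A,B,C}.
No further refinement is possible. Final partition (2 blocks): {D,E} | {A,B,C}.

2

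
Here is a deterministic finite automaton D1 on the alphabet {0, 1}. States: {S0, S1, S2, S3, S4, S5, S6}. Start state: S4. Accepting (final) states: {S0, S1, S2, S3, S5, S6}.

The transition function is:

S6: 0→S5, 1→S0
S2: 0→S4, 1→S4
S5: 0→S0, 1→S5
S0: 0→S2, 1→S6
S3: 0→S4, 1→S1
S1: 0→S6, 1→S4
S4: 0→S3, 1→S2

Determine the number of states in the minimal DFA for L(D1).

Initial partition by acceptance: {S0,S1,S2,S3,S5,S6} | {S4}.
Refine {S0,S1,S2,S3,S5,S6} on symbol 0: members go to different blocks, giving {S0,S1,S5,S6} and {S2,S3}.
Refine {S0,S1,S5,S6} on symbol 0: members go to different blocks, giving {S1,S5,S6} and {S0}.
Refine {S1,S5,S6} on symbol 0: members go to different blocks, giving {S1,S6} and {S5}.
On input 0, block {S1,S6} splits into {S1} and {S6}.
Refine {S2,S3} on symbol 1: members go to different blocks, giving {S2} and {S3}.
The partition is now stable with 7 blocks: {S1} | {S4} | {S2} | {S0} | {S5} | {S6} | {S3}.

7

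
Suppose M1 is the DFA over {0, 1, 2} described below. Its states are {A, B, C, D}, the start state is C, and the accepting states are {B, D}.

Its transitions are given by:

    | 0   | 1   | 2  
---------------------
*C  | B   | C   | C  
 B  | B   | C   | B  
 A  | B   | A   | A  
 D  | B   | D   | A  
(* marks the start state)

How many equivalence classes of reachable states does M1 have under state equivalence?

States {A,D} cannot be reached from the start state, so discard them.
Start with accepting vs non-accepting: {B} | {C}.
No further refinement is possible. Final partition (2 blocks): {B} | {C}.

2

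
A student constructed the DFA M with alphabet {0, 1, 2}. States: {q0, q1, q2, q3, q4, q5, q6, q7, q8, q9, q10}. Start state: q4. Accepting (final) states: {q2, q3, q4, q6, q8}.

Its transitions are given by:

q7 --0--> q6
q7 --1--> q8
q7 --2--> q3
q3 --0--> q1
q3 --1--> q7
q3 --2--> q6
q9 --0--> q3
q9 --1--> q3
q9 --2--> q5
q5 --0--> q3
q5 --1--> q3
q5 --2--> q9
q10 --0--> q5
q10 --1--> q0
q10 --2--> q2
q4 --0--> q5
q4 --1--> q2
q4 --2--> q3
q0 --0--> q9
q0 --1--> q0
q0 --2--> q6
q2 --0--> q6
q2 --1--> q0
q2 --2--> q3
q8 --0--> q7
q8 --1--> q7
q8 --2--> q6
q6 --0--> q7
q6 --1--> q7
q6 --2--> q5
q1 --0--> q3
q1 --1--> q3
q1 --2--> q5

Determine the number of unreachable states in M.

No path from q4 leads to q10; the other 10 states are all reachable.

1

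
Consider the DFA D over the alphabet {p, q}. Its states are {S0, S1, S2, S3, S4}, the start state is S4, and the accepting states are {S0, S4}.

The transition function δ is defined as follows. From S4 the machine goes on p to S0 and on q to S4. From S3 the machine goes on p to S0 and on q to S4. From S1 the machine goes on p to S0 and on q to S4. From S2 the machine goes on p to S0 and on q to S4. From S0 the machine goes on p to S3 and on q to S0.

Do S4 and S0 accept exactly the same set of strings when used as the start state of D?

No

States {S1,S2} cannot be reached from the start state, so discard them.
Initial partition by acceptance: {S0,S4} | {S3}.
On input p, block {S0,S4} splits into {S0} and {S4}.
No further refinement is possible. Final partition (3 blocks): {S0} | {S3} | {S4}.
S4 and S0 end up in different blocks, so they are distinguishable. For instance, the string 'p' is accepted from only S4.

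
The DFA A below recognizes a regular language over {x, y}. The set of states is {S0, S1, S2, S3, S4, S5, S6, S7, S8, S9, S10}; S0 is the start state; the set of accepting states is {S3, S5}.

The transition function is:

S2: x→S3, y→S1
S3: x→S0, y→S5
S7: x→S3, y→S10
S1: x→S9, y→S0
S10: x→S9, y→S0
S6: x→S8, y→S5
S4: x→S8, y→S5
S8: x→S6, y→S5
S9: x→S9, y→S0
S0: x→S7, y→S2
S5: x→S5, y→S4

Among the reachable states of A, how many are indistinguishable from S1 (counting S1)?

All states are reachable from the start state.
Initial partition by acceptance: {S3,S5} | {S0,S1,S2,S4,S6,S7,S8,S9,S10}.
Split {S3,S5} by δ(·,x) → {S3} and {S5}.
Refine {S0,S1,S2,S4,S6,S7,S8,S9,S10} on symbol x: members go to different blocks, giving {S0,S1,S4,S6,S8,S9,S10} and {S2,S7}.
Split {S0,S1,S4,S6,S8,S9,S10} by δ(·,x) → {S1,S4,S6,S8,S9,S10} and {S0}.
Refine {S1,S4,S6,S8,S9,S10} on symbol y: members go to different blocks, giving {S1,S9,S10} and {S4,S6,S8}.
No further refinement is possible. Final partition (6 blocks): {S3} | {S1,S9,S10} | {S5} | {S2,S7} | {S0} | {S4,S6,S8}.
State S1 belongs to the block {S1,S9,S10}, which has 3 states.

3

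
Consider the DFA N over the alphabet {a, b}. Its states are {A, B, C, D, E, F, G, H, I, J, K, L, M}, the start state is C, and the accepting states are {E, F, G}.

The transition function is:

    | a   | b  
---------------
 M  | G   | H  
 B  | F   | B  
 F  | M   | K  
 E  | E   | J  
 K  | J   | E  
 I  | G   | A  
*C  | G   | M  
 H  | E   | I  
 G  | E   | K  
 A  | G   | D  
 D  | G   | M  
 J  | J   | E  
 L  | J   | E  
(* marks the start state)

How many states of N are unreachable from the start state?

Starting at C and following transitions, the reachable set is {A, C, D, E, G, H, I, J, K, M}. That leaves B, F, L unreachable — 3 in total.

3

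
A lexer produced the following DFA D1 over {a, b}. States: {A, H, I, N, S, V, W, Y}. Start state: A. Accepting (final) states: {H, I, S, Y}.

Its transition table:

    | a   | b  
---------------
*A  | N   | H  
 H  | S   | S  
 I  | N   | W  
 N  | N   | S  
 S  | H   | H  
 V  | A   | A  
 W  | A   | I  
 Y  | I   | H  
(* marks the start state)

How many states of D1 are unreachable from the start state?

Starting at A and following transitions, the reachable set is {A, H, N, S}. That leaves I, V, W, Y unreachable — 4 in total.

4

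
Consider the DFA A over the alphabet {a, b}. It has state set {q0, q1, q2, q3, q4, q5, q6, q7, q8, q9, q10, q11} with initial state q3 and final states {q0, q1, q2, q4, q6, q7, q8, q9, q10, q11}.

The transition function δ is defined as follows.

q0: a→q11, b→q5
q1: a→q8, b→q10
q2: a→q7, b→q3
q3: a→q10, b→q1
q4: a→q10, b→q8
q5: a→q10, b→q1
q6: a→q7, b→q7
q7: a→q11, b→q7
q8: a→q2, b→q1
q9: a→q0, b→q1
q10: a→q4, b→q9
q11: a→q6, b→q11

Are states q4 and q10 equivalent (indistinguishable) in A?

Yes

Initial partition by acceptance: {q0,q1,q2,q4,q6,q7,q8,q9,q10,q11} | {q3,q5}.
On input b, block {q0,q1,q2,q4,q6,q7,q8,q9,q10,q11} splits into {q1,q4,q6,q7,q8,q9,q10,q11} and {q0,q2}.
Split {q1,q4,q6,q7,q8,q9,q10,q11} by δ(·,a) → {q1,q4,q6,q7,q10,q11} and {q8,q9}.
Split {q1,q4,q6,q7,q10,q11} by δ(·,a) → {q4,q6,q7,q10,q11} and {q1}.
On input b, block {q4,q6,q7,q10,q11} splits into {q6,q7,q11} and {q4,q10}.
The partition is now stable with 6 blocks: {q6,q7,q11} | {q3,q5} | {q0,q2} | {q8,q9} | {q1} | {q4,q10}.
q4 and q10 lie in the same block of the stable partition, so they are equivalent — no string distinguishes them.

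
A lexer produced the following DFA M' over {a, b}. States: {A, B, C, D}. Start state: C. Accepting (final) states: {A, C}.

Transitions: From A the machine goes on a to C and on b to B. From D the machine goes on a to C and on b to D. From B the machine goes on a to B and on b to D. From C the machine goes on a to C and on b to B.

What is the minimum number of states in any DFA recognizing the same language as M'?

3

States {A} cannot be reached from the start state, so discard them.
Initial partition by acceptance: {C} | {B,D}.
On input a, block {B,D} splits into {B} and {D}.
Stable partition: {C} | {B} | {D} — 3 equivalence classes.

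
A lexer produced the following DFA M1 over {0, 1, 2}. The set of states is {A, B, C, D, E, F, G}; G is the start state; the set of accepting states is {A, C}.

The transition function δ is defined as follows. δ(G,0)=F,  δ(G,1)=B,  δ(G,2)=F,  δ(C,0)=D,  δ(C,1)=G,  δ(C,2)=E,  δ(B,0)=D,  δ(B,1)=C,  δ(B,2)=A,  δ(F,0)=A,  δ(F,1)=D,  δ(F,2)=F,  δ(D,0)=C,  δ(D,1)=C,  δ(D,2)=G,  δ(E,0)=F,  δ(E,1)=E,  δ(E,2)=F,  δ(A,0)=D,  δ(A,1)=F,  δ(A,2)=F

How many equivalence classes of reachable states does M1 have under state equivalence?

7

Every state is reachable, so we keep all 7.
Start with accepting vs non-accepting: {A,C} | {B,D,E,F,G}.
Split {B,D,E,F,G} by δ(·,0) → {B,E,G} and {D,F}.
Split {A,C} by δ(·,1) → {A} and {C}.
On input 1, block {B,E,G} splits into {E,G} and {B}.
Refine {E,G} on symbol 1: members go to different blocks, giving {E} and {G}.
Refine {D,F} on symbol 0: members go to different blocks, giving {D} and {F}.
No further refinement is possible. Final partition (7 blocks): {A} | {E} | {D} | {C} | {B} | {G} | {F}.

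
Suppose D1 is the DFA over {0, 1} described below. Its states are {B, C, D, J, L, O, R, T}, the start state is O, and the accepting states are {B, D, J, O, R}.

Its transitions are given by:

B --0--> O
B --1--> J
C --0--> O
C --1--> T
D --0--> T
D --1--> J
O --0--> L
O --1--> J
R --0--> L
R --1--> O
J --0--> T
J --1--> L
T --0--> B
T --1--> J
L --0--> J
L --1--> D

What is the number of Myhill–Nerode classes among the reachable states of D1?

6

States {C,R} cannot be reached from the start state, so discard them.
Initial partition by acceptance: {B,D,J,O} | {L,T}.
Split {B,D,J,O} by δ(·,0) → {D,J,O} and {B}.
Refine {D,J,O} on symbol 1: members go to different blocks, giving {D,O} and {J}.
Refine {L,T} on symbol 0: members go to different blocks, giving {L} and {T}.
Refine {D,O} on symbol 0: members go to different blocks, giving {D} and {O}.
The partition is now stable with 6 blocks: {D} | {L} | {B} | {J} | {T} | {O}.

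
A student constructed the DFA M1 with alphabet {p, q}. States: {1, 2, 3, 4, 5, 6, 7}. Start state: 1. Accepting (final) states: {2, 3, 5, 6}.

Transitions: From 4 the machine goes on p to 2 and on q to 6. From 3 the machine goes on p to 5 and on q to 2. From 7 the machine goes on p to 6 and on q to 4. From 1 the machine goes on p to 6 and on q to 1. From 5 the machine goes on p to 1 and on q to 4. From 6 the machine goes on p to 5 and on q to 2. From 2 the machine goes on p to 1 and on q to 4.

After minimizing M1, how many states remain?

Reachable states from the start: {1,2,4,5,6}. Unreachable: {3,7} — drop them.
Initial partition by acceptance: {2,5,6} | {1,4}.
Refine {2,5,6} on symbol p: members go to different blocks, giving {2,5} and {6}.
Split {1,4} by δ(·,p) → {1} and {4}.
No further refinement is possible. Final partition (4 blocks): {2,5} | {1} | {6} | {4}.

4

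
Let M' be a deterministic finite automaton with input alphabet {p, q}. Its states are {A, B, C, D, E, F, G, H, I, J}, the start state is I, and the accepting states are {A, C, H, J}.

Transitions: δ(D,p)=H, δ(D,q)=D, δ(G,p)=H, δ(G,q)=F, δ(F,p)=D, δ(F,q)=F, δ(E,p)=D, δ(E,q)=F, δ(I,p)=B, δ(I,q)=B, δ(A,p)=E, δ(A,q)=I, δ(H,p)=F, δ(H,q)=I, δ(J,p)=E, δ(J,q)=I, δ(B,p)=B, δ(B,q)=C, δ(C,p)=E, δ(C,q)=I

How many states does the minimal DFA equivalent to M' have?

5

States {A,G,J} cannot be reached from the start state, so discard them.
P0 = {C,H} | {B,D,E,F,I}.
On input p, block {B,D,E,F,I} splits into {B,E,F,I} and {D}.
Refine {B,E,F,I} on symbol p: members go to different blocks, giving {B,I} and {E,F}.
Refine {B,I} on symbol q: members go to different blocks, giving {B} and {I}.
Stable partition: {C,H} | {B} | {D} | {E,F} | {I} — 5 equivalence classes.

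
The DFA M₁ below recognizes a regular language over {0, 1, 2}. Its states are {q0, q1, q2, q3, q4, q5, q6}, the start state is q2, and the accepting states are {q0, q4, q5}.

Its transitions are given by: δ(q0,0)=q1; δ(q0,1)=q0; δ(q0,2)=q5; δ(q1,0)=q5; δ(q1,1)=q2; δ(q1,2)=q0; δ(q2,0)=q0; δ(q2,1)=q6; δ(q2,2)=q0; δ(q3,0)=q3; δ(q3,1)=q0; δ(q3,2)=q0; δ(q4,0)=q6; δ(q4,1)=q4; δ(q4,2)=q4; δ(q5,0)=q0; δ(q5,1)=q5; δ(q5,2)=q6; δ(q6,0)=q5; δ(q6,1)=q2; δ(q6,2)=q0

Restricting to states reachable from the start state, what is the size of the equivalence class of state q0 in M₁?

First remove the unreachable states {q3,q4}; 5 states remain.
Initial partition by acceptance: {q0,q5} | {q1,q2,q6}.
Refine {q0,q5} on symbol 0: members go to different blocks, giving {q0} and {q5}.
On input 0, block {q1,q2,q6} splits into {q1,q6} and {q2}.
No further refinement is possible. Final partition (4 blocks): {q0} | {q1,q6} | {q5} | {q2}.
The equivalence class containing q0 is {q0}, of size 1.

1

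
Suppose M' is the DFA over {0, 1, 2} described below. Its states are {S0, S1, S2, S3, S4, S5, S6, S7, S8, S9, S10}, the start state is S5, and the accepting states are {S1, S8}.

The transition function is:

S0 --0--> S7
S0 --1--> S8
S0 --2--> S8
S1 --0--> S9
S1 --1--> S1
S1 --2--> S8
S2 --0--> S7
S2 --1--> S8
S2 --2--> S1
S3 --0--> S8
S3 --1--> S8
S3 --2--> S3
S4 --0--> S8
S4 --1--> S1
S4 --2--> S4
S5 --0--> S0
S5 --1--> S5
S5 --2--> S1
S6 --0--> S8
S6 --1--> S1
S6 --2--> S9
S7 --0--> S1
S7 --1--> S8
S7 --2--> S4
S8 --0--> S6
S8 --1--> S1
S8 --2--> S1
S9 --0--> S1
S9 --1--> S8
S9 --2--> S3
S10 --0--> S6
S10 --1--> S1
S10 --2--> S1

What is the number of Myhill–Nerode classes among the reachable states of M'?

4

First remove the unreachable states {S2,S10}; 9 states remain.
Start with accepting vs non-accepting: {S1,S8} | {S0,S3,S4,S5,S6,S7,S9}.
Refine {S0,S3,S4,S5,S6,S7,S9} on symbol 0: members go to different blocks, giving {S3,S4,S6,S7,S9} and {S0,S5}.
On input 0, block {S0,S5} splits into {S0} and {S5}.
No further refinement is possible. Final partition (4 blocks): {S1,S8} | {S3,S4,S6,S7,S9} | {S0} | {S5}.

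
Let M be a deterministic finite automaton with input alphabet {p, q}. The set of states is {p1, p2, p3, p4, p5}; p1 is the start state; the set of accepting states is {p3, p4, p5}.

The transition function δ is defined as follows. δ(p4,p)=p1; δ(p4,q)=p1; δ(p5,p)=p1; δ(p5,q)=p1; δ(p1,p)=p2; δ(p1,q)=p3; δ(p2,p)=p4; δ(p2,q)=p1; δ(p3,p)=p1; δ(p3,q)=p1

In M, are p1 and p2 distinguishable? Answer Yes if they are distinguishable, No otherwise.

Reachable states from the start: {p1,p2,p3,p4}. Unreachable: {p5} — drop them.
Initial partition by acceptance: {p3,p4} | {p1,p2}.
Split {p1,p2} by δ(·,p) → {p1} and {p2}.
No further refinement is possible. Final partition (3 blocks): {p3,p4} | {p1} | {p2}.
p1 and p2 end up in different blocks, so they are distinguishable. For instance, the string 'p' is accepted from only p2.

Yes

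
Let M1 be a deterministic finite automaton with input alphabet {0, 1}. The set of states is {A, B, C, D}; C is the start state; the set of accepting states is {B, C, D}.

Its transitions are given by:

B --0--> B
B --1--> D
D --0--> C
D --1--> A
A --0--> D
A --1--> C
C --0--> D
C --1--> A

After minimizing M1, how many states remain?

2

States {B} cannot be reached from the start state, so discard them.
Start with accepting vs non-accepting: {C,D} | {A}.
The partition is now stable with 2 blocks: {C,D} | {A}.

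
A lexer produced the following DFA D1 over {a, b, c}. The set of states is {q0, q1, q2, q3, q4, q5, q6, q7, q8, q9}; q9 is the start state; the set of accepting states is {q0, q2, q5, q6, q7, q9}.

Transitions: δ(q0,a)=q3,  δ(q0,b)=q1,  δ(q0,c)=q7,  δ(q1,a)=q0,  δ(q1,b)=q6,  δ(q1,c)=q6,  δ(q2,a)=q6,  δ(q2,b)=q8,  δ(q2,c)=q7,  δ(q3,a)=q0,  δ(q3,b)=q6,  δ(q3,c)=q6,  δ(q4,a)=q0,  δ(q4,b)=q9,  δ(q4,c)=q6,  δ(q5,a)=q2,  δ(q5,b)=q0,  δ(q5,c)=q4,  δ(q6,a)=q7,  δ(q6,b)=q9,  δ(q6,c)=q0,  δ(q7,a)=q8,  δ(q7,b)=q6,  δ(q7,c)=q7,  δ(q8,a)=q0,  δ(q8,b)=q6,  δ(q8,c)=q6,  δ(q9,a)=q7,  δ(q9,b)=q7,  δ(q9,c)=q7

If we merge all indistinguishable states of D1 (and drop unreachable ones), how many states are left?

First remove the unreachable states {q2,q4,q5}; 7 states remain.
P0 = {q0,q6,q7,q9} | {q1,q3,q8}.
Refine {q0,q6,q7,q9} on symbol a: members go to different blocks, giving {q0,q7} and {q6,q9}.
Refine {q0,q7} on symbol b: members go to different blocks, giving {q0} and {q7}.
Refine {q6,q9} on symbol b: members go to different blocks, giving {q6} and {q9}.
No further refinement is possible. Final partition (5 blocks): {q0} | {q1,q3,q8} | {q6} | {q7} | {q9}.

5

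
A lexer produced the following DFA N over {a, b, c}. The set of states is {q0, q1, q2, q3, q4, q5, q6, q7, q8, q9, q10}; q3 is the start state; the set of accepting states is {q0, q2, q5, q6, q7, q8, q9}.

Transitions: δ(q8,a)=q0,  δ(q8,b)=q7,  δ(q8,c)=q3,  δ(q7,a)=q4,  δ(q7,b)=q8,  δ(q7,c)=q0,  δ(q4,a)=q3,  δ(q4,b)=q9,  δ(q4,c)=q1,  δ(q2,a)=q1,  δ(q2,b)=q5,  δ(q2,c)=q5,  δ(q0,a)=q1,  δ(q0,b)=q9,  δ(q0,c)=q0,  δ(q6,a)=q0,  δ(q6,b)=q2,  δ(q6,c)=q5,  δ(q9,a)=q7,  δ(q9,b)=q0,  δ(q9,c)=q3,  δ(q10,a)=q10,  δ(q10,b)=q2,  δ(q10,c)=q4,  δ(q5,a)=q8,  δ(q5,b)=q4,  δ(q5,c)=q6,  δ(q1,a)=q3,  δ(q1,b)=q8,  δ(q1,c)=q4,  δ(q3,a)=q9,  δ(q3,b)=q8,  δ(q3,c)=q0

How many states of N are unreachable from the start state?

4

No path from q3 leads to q2, q5, q6, q10; the other 7 states are all reachable.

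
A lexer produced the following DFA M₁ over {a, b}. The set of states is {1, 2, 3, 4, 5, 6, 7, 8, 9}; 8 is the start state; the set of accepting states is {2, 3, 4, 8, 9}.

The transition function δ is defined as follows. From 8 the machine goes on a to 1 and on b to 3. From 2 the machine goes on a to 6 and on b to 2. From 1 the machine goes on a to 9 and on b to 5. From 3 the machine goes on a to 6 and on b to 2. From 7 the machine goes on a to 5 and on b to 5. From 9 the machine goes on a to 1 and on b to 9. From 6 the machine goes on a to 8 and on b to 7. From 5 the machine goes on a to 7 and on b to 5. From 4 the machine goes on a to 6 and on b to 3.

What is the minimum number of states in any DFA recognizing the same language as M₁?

States {4} cannot be reached from the start state, so discard them.
Initial partition by acceptance: {2,3,8,9} | {1,5,6,7}.
On input a, block {1,5,6,7} splits into {1,6} and {5,7}.
The partition is now stable with 3 blocks: {2,3,8,9} | {1,6} | {5,7}.

3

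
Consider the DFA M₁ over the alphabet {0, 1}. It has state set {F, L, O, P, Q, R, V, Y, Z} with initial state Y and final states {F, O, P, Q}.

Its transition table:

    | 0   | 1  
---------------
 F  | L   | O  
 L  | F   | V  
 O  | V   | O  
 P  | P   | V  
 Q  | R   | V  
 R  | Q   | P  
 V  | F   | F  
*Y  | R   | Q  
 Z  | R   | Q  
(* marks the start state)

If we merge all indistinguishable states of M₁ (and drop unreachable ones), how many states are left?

8

First remove the unreachable states {Z}; 8 states remain.
P0 = {F,O,P,Q} | {L,R,V,Y}.
Refine {F,O,P,Q} on symbol 0: members go to different blocks, giving {F,O,Q} and {P}.
On input 1, block {F,O,Q} splits into {F,O} and {Q}.
Refine {L,R,V,Y} on symbol 0: members go to different blocks, giving {L,V} and {Y} and {R}.
Split {L,V} by δ(·,1) → {V} and {L}.
On input 0, block {F,O} splits into {F} and {O}.
Stable partition: {F} | {V} | {P} | {Q} | {Y} | {R} | {L} | {O} — 8 equivalence classes.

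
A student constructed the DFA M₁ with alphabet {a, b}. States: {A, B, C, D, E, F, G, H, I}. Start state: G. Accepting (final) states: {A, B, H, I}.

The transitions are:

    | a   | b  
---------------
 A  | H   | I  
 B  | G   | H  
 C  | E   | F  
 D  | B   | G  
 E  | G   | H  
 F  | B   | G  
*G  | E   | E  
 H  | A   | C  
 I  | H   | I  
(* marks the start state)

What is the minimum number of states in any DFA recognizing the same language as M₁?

Reachable states from the start: {A,B,C,E,F,G,H,I}. Unreachable: {D} — drop them.
Start with accepting vs non-accepting: {A,B,H,I} | {C,E,F,G}.
On input a, block {A,B,H,I} splits into {A,H,I} and {B}.
On input b, block {A,H,I} splits into {A,I} and {H}.
Split {C,E,F,G} by δ(·,a) → {C,E,G} and {F}.
Split {C,E,G} by δ(·,b) → {C} and {E} and {G}.
Stable partition: {A,I} | {C} | {B} | {H} | {F} | {E} | {G} — 7 equivalence classes.

7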